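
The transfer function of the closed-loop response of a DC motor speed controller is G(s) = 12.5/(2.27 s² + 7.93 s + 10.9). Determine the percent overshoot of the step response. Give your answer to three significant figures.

Dividing through by 2.27: denominator becomes s² + 3.493 s + 4.802.
So ω_n = √4.802 = 2.19 rad/s and ζ = 3.493/(2·2.19) = 0.797.
Overshoot: exp(−π·0.797/√(1−0.797²)) = 0.0158, i.e. 1.58%.

%OS ≈ 1.58%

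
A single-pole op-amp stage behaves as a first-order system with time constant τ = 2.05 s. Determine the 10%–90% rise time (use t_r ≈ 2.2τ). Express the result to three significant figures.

t_r ≈ 2.2τ = 4.51 s.

t_r ≈ 4.51 s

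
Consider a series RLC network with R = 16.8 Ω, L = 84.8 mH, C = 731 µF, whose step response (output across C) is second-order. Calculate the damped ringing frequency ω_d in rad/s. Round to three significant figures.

ω_d ≈ 79.5 rad/s

For a series RLC circuit (capacitor voltage as output), ω_n = 1/√(LC) = 1/√(84.8 mH · 731 µF) = 127 rad/s.
ζ = (R/2)·√(C/L) = (16.8/2)·√(731 µF/84.8 mH) = 0.780.
The damped frequency ω_d = ω_n√(1−ζ²) = 79.5 rad/s.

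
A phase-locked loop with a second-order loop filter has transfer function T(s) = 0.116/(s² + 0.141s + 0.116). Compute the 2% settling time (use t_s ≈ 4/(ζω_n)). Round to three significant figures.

ω_n = √0.116 = 0.341 rad/s; ζ = 0.141/(2·0.341) = 0.207.
t_s ≈ 4/(ζω_n) = 4/(0.207·0.341) = 56.7 s.

t_s ≈ 56.7 s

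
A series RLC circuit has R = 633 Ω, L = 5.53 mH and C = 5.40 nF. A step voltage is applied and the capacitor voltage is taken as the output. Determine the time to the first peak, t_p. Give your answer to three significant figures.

For a series RLC circuit (capacitor voltage as output), ω_n = 1/√(LC) = 1/√(5.53 mH · 5.40 nF) = 183000 rad/s.
ζ = (R/2)·√(C/L) = (633/2)·√(5.40 nF/5.53 mH) = 0.313.
ω_d = ω_n√(1−ζ²) = 174000 rad/s. t_p = π/ω_d = 0.0000181 s.

t_p ≈ 0.0000181 s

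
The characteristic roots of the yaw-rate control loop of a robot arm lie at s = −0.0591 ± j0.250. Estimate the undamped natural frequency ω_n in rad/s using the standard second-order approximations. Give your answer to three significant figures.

With σ = 0.0591, ω_d = 0.250: ω_n = √(σ²+ω_d²) = 0.257 rad/s, ζ = σ/ω_n = 0.230.

ω_n ≈ 0.257 rad/s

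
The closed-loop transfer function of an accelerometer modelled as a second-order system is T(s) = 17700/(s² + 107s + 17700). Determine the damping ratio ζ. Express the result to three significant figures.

ζ ≈ 0.402

Matching coefficients with s² + 2ζω_n s + ω_n² gives ω_n² = 17700 ⇒ ω_n = 133 rad/s, and ζ = 107/(2ω_n) = 0.402.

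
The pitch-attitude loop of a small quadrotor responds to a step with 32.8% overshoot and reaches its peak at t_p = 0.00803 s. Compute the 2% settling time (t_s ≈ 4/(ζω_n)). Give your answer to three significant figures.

From the overshoot, ζ = −ln(OS)/√(π²+ln²(OS)) = 0.334.
From t_p = π/ω_d, ω_d = π/0.00803 = 391 rad/s, so ω_n = ω_d/√(1−ζ²) = 415 rad/s.
t_s ≈ 4/(ζω_n) = 4/(0.334·415) = 0.0288 s.

t_s ≈ 0.0288 s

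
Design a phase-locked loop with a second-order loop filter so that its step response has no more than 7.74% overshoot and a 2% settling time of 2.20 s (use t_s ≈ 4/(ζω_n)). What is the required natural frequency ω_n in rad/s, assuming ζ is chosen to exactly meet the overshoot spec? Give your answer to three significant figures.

ω_n ≈ 2.88 rad/s

Inverting the overshoot relation: ζ = |ln 0.0774|/√(π² + ln²0.0774) = 0.632.
Then ω_n = 4/(ζ t_s) = 4/(0.632 × 2.20) = 2.88 rad/s.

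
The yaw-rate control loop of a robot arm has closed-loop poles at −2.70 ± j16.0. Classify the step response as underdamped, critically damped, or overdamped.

Since the poles form a complex-conjugate pair with nonzero imaginary part, the response is underdamped.

underdamped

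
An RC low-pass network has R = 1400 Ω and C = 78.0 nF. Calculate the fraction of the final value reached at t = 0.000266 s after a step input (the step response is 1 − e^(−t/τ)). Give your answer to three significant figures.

y/y_∞ ≈ 0.912

τ = RC = 1400 × 78.0 nF = 0.000109 s.
y(t)/y_∞ = 1 − e^(−t/τ) = 1 − e^(−0.000266/0.000109) = 1 − e^(−2.44) = 0.912.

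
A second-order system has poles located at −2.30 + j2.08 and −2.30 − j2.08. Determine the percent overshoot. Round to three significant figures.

%OS ≈ 3.10%

The poles are at −σ ± jω_d with σ = 2.30 and ω_d = 2.08, so ω_n = √(σ²+ω_d²) = 3.10 rad/s and ζ = σ/ω_n = 0.742.
%OS = 100 e^{−πζ/√(1−ζ²)} with ζ = 0.742 gives 3.10%.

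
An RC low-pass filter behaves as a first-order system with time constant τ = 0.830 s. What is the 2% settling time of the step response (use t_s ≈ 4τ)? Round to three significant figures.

t_s ≈ 3.32 s

t_s ≈ 4τ = 3.32 s.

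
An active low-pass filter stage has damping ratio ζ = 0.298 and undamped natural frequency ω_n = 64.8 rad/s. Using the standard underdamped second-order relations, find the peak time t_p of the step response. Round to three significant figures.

t_p ≈ 0.0508 s

The damped frequency is ω_d = ω_n√(1−ζ²) = 64.8·√(1−0.0888) = 61.9 rad/s.
Peak time t_p = π/ω_d = π/61.9 = 0.0508 s.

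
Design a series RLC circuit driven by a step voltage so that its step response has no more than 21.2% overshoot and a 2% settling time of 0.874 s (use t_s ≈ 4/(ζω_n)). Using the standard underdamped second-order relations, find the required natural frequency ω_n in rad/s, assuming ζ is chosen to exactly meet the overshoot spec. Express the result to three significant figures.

ω_n ≈ 10.3 rad/s

ζ = −ln(OS)/√(π² + (ln OS)²). With OS = 0.212, ln OS = −1.551 and ζ = 1.551/3.504 = 0.443.
From t_s ≈ 4/(ζω_n): ω_n = 4/(ζ·t_s) = 4/(0.443·0.874) = 10.3 rad/s.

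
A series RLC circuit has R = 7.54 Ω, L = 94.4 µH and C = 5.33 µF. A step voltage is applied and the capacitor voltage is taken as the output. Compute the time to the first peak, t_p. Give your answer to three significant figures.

For a series RLC circuit (capacitor voltage as output), ω_n = 1/√(LC) = 1/√(94.4 µH · 5.33 µF) = 44600 rad/s.
ζ = (R/2)·√(C/L) = (7.54/2)·√(5.33 µF/94.4 µH) = 0.896.
ω_d = ω_n√(1−ζ²) = 19800 rad/s. t_p = π/ω_d = 0.000159 s.

t_p ≈ 0.000159 s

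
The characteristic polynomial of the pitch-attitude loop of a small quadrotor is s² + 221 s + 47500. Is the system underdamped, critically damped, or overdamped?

underdamped

a² − 4b = 221² − 4·47500 < 0 (complex roots); the system is underdamped.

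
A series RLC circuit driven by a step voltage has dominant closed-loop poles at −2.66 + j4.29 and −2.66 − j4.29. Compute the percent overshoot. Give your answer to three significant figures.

%OS ≈ 14.3%

|pole| = ω_n = √(2.66² + 4.29²) = 5.05 rad/s; ζ = cos θ = σ/ω_n = 0.527.
%OS = 100 e^{−πζ/√(1−ζ²)} with ζ = 0.527 gives 14.3%.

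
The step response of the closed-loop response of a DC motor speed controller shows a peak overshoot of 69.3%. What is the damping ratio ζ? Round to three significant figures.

ζ ≈ 0.116

Inverting the overshoot relation: ζ = |ln 0.693|/√(π² + ln²0.693) = 0.116.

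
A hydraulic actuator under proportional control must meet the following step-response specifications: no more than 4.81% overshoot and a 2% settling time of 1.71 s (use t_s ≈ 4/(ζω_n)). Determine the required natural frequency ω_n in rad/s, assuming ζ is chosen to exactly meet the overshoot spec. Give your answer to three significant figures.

Inverting the overshoot relation: ζ = |ln 0.0481|/√(π² + ln²0.0481) = 0.695.
From t_s ≈ 4/(ζω_n): ω_n = 4/(ζ·t_s) = 4/(0.695·1.71) = 3.37 rad/s.

ω_n ≈ 3.37 rad/s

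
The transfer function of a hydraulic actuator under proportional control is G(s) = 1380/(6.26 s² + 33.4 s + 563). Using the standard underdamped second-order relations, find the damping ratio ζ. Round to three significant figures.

Dividing through by 6.26: denominator becomes s² + 5.335 s + 89.94.
So ω_n = √89.94 = 9.48 rad/s and ζ = 5.335/(2·9.48) = 0.281.

ζ ≈ 0.281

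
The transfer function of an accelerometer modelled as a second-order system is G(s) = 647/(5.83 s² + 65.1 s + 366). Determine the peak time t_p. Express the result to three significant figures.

Dividing through by 5.83: denominator becomes s² + 11.17 s + 62.78.
So ω_n = √62.78 = 7.92 rad/s and ζ = 11.17/(2·7.92) = 0.705.
The damped frequency ω_d = ω_n√(1−ζ²) = 5.62 rad/s. t_p = π/ω_d = 0.559 s.

t_p ≈ 0.559 s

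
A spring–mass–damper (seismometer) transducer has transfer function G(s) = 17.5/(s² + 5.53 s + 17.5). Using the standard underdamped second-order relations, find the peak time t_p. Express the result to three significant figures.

t_p ≈ 1.00 s

Comparing the denominator to s² + 2ζω_n s + ω_n²: ω_n = √17.5 = 4.18 rad/s, and 2ζω_n = 5.53 so ζ = 5.53/(2·4.18) = 0.661.
The damped frequency ω_d = ω_n√(1−ζ²) = 3.14 rad/s. Then t_p = π/ω_d = 1.00 s.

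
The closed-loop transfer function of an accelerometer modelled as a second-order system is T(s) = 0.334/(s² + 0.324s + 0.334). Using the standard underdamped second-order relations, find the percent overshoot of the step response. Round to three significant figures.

%OS ≈ 40.0%

ω_n = √0.334 = 0.578 rad/s; ζ = 0.324/(2·0.578) = 0.280.
Overshoot: exp(−π·0.280/√(1−0.280²)) = 0.400, i.e. 40.0%.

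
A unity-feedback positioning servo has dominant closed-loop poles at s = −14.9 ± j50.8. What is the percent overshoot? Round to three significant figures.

The poles are at −σ ± jω_d with σ = 14.9 and ω_d = 50.8, so ω_n = √(σ²+ω_d²) = 52.9 rad/s and ζ = σ/ω_n = 0.281.
%OS = 100·exp(−πζ/√(1−ζ²)) = 39.8%.

%OS ≈ 39.8%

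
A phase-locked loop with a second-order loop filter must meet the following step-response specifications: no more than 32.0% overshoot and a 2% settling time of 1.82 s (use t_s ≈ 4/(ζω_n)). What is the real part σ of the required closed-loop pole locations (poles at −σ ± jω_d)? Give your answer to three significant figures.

σ ≈ 2.20

The settling-time spec alone fixes σ = ζω_n = 4/t_s = 4/1.82 = 2.20.
(Overshoot then fixes ζ = 0.341 and hence ω_d = σ·√(1−ζ²)/ζ = 6.06 rad/s.)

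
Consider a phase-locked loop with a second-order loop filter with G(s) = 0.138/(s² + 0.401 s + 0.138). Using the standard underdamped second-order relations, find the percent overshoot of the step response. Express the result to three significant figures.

Comparing the denominator to s² + 2ζω_n s + ω_n²: ω_n = √0.138 = 0.371 rad/s, and 2ζω_n = 0.401 so ζ = 0.401/(2·0.371) = 0.540.
Overshoot: exp(−π·0.540/√(1−0.540²)) = 0.133, i.e. 13.3%.

%OS ≈ 13.3%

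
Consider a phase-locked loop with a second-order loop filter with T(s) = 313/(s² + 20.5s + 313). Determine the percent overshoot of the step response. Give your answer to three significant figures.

%OS ≈ 10.7%

Comparing the denominator to s² + 2ζω_n s + ω_n²: ω_n = √313 = 17.7 rad/s, and 2ζω_n = 20.5 so ζ = 20.5/(2·17.7) = 0.579.
%OS = 100·exp(−πζ/√(1−ζ²)) = 10.7%.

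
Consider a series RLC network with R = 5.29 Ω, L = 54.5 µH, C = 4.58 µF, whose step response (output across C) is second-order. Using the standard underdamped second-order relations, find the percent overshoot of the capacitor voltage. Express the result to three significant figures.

%OS ≈ 2.35%

For a series RLC circuit (capacitor voltage as output), ω_n = 1/√(LC) = 1/√(54.5 µH · 4.58 µF) = 63300 rad/s.
ζ = (R/2)·√(C/L) = (5.29/2)·√(4.58 µF/54.5 µH) = 0.767.
%OS = 100 e^{−πζ/√(1−ζ²)} with ζ = 0.767 gives 2.35%.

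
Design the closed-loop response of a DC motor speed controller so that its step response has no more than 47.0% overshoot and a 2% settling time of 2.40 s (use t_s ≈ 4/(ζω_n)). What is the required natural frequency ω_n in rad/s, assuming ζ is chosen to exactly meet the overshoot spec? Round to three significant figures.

ω_n ≈ 7.13 rad/s

Inverting the overshoot relation: ζ = |ln 0.470|/√(π² + ln²0.470) = 0.234.
From t_s ≈ 4/(ζω_n): ω_n = 4/(ζ·t_s) = 4/(0.234·2.40) = 7.13 rad/s.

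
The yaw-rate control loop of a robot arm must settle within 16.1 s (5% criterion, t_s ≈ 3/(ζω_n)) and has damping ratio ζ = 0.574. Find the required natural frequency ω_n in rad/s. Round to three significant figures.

ω_n ≈ 0.325 rad/s

Rearranging t_s ≈ 3/(ζω_n) gives ω_n = 3/(ζ·t_s) = 3/(0.574 × 16.1) = 0.325 rad/s.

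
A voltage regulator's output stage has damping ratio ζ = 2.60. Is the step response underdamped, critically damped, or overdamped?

Since ζ = 2.60 > 1, the system is overdamped.

overdamped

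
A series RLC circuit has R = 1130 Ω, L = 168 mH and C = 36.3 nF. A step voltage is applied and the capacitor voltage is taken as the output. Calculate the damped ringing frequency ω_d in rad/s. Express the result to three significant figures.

For a series RLC circuit (capacitor voltage as output), ω_n = 1/√(LC) = 1/√(168 mH · 36.3 nF) = 12800 rad/s.
ζ = (R/2)·√(C/L) = (1130/2)·√(36.3 nF/168 mH) = 0.263.
ω_d = 12800·√(1 − 0.263²) = 12400 rad/s.

ω_d ≈ 12400 rad/s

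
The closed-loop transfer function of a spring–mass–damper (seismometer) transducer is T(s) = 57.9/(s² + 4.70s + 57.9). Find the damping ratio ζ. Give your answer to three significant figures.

ζ ≈ 0.309

ω_n = √57.9 = 7.61 rad/s; ζ = 4.70/(2·7.61) = 0.309.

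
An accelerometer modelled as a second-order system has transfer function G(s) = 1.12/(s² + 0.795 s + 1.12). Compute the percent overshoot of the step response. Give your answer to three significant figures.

%OS ≈ 28.0%

Comparing the denominator to s² + 2ζω_n s + ω_n²: ω_n = √1.12 = 1.06 rad/s, and 2ζω_n = 0.795 so ζ = 0.795/(2·1.06) = 0.376.
%OS = 100·exp(−πζ/√(1−ζ²)) = 28.0%.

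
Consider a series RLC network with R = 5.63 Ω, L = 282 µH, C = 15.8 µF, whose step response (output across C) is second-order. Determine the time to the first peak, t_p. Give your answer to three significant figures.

t_p ≈ 0.000281 s

For a series RLC circuit (capacitor voltage as output), ω_n = 1/√(LC) = 1/√(282 µH · 15.8 µF) = 15000 rad/s.
ζ = (R/2)·√(C/L) = (5.63/2)·√(15.8 µF/282 µH) = 0.666.
ω_d = ω_n√(1−ζ²) = 11200 rad/s. t_p = π/ω_d = 0.000281 s.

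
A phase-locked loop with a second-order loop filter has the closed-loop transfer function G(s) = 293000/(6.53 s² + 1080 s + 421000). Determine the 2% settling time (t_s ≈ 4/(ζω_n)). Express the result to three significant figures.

t_s ≈ 0.0484 s

Dividing through by 6.53: denominator becomes s² + 165.4 s + 64470.
So ω_n = √64470 = 254 rad/s and ζ = 165.4/(2·254) = 0.326.
t_s ≈ 4/(ζω_n) = 0.0484 s.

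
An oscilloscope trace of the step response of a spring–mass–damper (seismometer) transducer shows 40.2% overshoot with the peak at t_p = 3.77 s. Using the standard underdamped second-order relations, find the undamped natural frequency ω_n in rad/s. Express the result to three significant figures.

ω_n ≈ 0.868 rad/s

From the overshoot, ζ = −ln(OS)/√(π²+ln²(OS)) = 0.279.
From t_p = π/ω_d, ω_d = π/3.77 = 0.833 rad/s, so ω_n = ω_d/√(1−ζ²) = 0.868 rad/s.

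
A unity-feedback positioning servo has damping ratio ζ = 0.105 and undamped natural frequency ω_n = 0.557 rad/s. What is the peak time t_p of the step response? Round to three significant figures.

t_p ≈ 5.67 s

The damped frequency is ω_d = ω_n√(1−ζ²) = 0.557·√(1−0.0110) = 0.554 rad/s.
Peak time t_p = π/ω_d = π/0.554 = 5.67 s.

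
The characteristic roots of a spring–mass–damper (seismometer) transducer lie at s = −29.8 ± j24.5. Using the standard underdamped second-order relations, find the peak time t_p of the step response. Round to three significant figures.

t_p ≈ 0.128 s

t_p = π/ω_d with ω_d = 24.5 (the imaginary part), so t_p = 0.128 s.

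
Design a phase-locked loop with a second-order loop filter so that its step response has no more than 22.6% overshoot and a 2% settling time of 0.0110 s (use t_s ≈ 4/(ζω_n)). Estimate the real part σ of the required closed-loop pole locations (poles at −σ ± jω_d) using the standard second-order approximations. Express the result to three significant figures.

σ ≈ 364

The settling-time spec alone fixes σ = ζω_n = 4/t_s = 4/0.0110 = 364.
(Overshoot then fixes ζ = 0.428 and hence ω_d = σ·√(1−ζ²)/ζ = 768 rad/s.)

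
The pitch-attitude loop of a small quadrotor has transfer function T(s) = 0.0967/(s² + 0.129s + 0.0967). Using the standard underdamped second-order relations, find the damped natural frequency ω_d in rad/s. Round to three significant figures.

Matching coefficients with s² + 2ζω_n s + ω_n² gives ω_n² = 0.0967 ⇒ ω_n = 0.311 rad/s, and ζ = 0.129/(2ω_n) = 0.207.
ω_d = 0.311·√(1 − 0.207²) = 0.304 rad/s.

ω_d ≈ 0.304 rad/s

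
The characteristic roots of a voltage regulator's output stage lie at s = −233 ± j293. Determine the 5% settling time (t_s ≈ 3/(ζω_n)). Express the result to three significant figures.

t_s ≈ 0.0129 s

For poles at −σ ± jω_d, ζω_n = σ = 233, so t_s ≈ 3/σ = 0.0129 s.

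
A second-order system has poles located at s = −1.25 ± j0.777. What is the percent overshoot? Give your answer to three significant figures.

%OS ≈ 0.638%

The poles are at −σ ± jω_d with σ = 1.25 and ω_d = 0.777, so ω_n = √(σ²+ω_d²) = 1.47 rad/s and ζ = σ/ω_n = 0.849.
Overshoot: exp(−π·0.849/√(1−0.849²)) = 0.00638, i.e. 0.638%.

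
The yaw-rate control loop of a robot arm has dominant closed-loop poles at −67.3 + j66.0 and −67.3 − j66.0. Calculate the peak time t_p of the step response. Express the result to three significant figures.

t_p ≈ 0.0476 s

t_p = π/ω_d with ω_d = 66.0 (the imaginary part), so t_p = 0.0476 s.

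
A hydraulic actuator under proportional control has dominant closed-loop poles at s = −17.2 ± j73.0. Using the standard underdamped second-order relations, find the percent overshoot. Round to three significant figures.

%OS ≈ 47.7%

|pole| = ω_n = √(17.2² + 73.0²) = 75.0 rad/s; ζ = cos θ = σ/ω_n = 0.229.
%OS = 100·exp(−πζ/√(1−ζ²)) = 47.7%.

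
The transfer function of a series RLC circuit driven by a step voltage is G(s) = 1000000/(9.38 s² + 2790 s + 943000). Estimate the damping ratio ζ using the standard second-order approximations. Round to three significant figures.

Dividing through by 9.38: denominator becomes s² + 297.4 s + 100500.
So ω_n = √100500 = 317 rad/s and ζ = 297.4/(2·317) = 0.469.

ζ ≈ 0.469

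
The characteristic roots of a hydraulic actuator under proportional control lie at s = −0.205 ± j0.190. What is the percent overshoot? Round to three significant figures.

|pole| = ω_n = √(0.205² + 0.190²) = 0.280 rad/s; ζ = cos θ = σ/ω_n = 0.733.
Overshoot: exp(−π·0.733/√(1−0.733²)) = 0.0337, i.e. 3.37%.

%OS ≈ 3.37%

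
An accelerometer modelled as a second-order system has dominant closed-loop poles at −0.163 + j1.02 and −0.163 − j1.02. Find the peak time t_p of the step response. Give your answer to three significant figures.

t_p = π/ω_d with ω_d = 1.02 (the imaginary part), so t_p = 3.08 s.

t_p ≈ 3.08 s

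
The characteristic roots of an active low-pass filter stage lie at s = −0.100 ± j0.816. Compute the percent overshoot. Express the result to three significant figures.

%OS ≈ 68.0%

With σ = 0.100, ω_d = 0.816: ω_n = √(σ²+ω_d²) = 0.822 rad/s, ζ = σ/ω_n = 0.122.
%OS = 100 e^{−πζ/√(1−ζ²)} with ζ = 0.122 gives 68.0%.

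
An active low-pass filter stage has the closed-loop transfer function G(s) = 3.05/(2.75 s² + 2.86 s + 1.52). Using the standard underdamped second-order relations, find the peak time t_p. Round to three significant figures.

Dividing through by 2.75: denominator becomes s² + 1.040 s + 0.5527.
So ω_n = √0.5527 = 0.743 rad/s and ζ = 1.040/(2·0.743) = 0.699.
ω_d = ω_n√(1−ζ²) = 0.531 rad/s. t_p = π/ω_d = 5.91 s.

t_p ≈ 5.91 s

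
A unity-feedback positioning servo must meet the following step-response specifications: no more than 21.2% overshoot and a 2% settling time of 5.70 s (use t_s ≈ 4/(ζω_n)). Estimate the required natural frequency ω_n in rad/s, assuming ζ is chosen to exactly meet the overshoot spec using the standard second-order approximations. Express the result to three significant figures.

ζ = −ln(OS)/√(π² + (ln OS)²). With OS = 0.212, ln OS = −1.551 and ζ = 1.551/3.504 = 0.443.
Then ω_n = 4/(ζ t_s) = 4/(0.443 × 5.70) = 1.59 rad/s.

ω_n ≈ 1.59 rad/s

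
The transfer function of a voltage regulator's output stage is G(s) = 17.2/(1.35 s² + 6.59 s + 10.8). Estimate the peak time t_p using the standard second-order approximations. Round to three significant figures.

t_p ≈ 2.20 s

Dividing through by 1.35: denominator becomes s² + 4.881 s + 8.000.
So ω_n = √8.000 = 2.83 rad/s and ζ = 4.881/(2·2.83) = 0.863.
ω_d = 2.83·√(1 − 0.863²) = 1.43 rad/s. t_p = π/ω_d = 2.20 s.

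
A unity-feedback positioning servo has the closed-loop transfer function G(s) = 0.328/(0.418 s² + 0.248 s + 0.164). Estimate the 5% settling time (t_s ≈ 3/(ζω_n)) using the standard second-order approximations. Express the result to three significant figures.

Dividing through by 0.418: denominator becomes s² + 0.5933 s + 0.3923.
So ω_n = √0.3923 = 0.626 rad/s and ζ = 0.5933/(2·0.626) = 0.474.
t_s ≈ 3/(ζω_n) = 10.1 s.

t_s ≈ 10.1 s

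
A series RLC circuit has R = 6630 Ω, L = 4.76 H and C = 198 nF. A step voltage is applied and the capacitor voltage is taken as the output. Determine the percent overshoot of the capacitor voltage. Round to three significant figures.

%OS ≈ 5.60%

For a series RLC circuit (capacitor voltage as output), ω_n = 1/√(LC) = 1/√(4.76 H · 198 nF) = 1030 rad/s.
ζ = (R/2)·√(C/L) = (6630/2)·√(198 nF/4.76 H) = 0.676.
%OS = 100 e^{−πζ/√(1−ζ²)} with ζ = 0.676 gives 5.60%.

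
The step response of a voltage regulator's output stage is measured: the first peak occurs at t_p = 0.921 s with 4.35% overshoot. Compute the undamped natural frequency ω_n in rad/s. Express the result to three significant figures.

ω_n ≈ 4.82 rad/s

The overshoot fixes ζ = −ln(OS)/√(π²+ln²(OS)) = 0.706.
t_p = π/ω_d ⇒ ω_d = 3.41 rad/s; then ω_n = ω_d/√(1−ζ²) = 4.82 rad/s.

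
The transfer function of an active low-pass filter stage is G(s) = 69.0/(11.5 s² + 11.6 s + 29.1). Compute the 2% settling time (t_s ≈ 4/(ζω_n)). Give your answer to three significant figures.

t_s ≈ 7.93 s

Dividing through by 11.5: denominator becomes s² + 1.009 s + 2.530.
So ω_n = √2.530 = 1.59 rad/s and ζ = 1.009/(2·1.59) = 0.317.
t_s ≈ 4/(ζω_n) = 7.93 s.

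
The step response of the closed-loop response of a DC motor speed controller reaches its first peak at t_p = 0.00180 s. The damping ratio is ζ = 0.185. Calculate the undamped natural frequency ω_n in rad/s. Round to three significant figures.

Peak time t_p = π/ω_d, so ω_d = π/t_p = π/0.00180 = 1750 rad/s.
ω_n = ω_d/√(1−ζ²) = 1750/√0.966 = 1780 rad/s.

ω_n ≈ 1780 rad/s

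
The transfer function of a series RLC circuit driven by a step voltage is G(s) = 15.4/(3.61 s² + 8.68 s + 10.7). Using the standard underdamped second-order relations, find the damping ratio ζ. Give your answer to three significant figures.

Dividing through by 3.61: denominator becomes s² + 2.404 s + 2.964.
So ω_n = √2.964 = 1.72 rad/s and ζ = 2.404/(2·1.72) = 0.698.

ζ ≈ 0.698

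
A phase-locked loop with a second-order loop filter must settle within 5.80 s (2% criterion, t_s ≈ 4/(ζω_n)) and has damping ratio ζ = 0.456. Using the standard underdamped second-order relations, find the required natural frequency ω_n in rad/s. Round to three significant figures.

ω_n ≈ 1.51 rad/s

Rearranging t_s ≈ 4/(ζω_n) gives ω_n = 4/(ζ·t_s) = 4/(0.456 × 5.80) = 1.51 rad/s.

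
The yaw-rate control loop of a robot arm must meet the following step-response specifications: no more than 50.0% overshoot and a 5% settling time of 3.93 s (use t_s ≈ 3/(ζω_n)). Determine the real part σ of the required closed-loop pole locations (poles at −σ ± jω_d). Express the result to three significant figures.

The settling-time spec alone fixes σ = ζω_n = 3/t_s = 3/3.93 = 0.763.
(Overshoot then fixes ζ = 0.215 and hence ω_d = σ·√(1−ζ²)/ζ = 3.46 rad/s.)

σ ≈ 0.763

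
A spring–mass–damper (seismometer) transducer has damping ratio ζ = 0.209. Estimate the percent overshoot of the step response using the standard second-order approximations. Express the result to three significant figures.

%OS ≈ 51.1%

For an underdamped second-order system, %OS = 100·exp(−πζ/√(1−ζ²)).
πζ/√(1−ζ²) = π·0.209/√(1−0.0437) = 0.6714, so %OS = 100·e^(−0.6714) = 51.1%.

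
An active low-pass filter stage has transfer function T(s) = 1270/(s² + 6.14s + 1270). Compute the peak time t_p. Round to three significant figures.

t_p ≈ 0.0885 s

ω_n = √1270 = 35.6 rad/s; ζ = 6.14/(2·35.6) = 0.0861.
ω_d = 35.6·√(1 − 0.0861²) = 35.5 rad/s. Then t_p = π/ω_d = 0.0885 s.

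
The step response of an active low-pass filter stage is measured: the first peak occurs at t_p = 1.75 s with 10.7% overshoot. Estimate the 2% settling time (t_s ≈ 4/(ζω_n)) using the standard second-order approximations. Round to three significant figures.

ζ from %OS: ζ = |ln 0.107|/√(π²+ln²0.107) = 0.580.
From t_p = π/ω_d, ω_d = π/1.75 = 1.80 rad/s, so ω_n = ω_d/√(1−ζ²) = 2.20 rad/s.
t_s ≈ 4/(ζω_n) = 4/(0.580·2.20) = 3.13 s.

t_s ≈ 3.13 s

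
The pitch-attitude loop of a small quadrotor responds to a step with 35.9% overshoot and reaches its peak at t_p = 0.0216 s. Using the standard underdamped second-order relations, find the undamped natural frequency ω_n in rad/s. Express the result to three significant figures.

ω_n ≈ 153 rad/s

From the overshoot, ζ = −ln(OS)/√(π²+ln²(OS)) = 0.310.
From t_p = π/ω_d, ω_d = π/0.0216 = 145 rad/s, so ω_n = ω_d/√(1−ζ²) = 153 rad/s.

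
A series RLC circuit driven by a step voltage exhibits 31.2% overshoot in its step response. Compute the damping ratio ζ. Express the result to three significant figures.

ζ ≈ 0.348

From %OS = 100·exp(−πζ/√(1−ζ²)), invert to get ζ = −ln(OS)/√(π² + ln²(OS)) with OS = 0.312.
−ln 0.312 = 1.165, so ζ = 1.165/√(π² + 1.357) = 0.348.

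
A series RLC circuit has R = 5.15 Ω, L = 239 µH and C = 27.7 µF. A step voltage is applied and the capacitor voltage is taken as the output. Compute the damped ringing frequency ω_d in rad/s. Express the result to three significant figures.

ω_d ≈ 5910 rad/s

For a series RLC circuit (capacitor voltage as output), ω_n = 1/√(LC) = 1/√(239 µH · 27.7 µF) = 12300 rad/s.
ζ = (R/2)·√(C/L) = (5.15/2)·√(27.7 µF/239 µH) = 0.877.
ω_d = ω_n√(1−ζ²) = 5910 rad/s.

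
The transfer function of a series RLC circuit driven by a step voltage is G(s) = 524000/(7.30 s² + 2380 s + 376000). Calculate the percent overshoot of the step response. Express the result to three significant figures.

%OS ≈ 3.90%

Dividing through by 7.30: denominator becomes s² + 326.0 s + 51510.
So ω_n = √51510 = 227 rad/s and ζ = 326.0/(2·227) = 0.718.
%OS = 100·exp(−πζ/√(1−ζ²)) = 3.90%.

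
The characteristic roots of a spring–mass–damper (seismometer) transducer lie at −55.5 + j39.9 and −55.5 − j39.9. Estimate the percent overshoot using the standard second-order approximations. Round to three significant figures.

With σ = 55.5, ω_d = 39.9: ω_n = √(σ²+ω_d²) = 68.4 rad/s, ζ = σ/ω_n = 0.812.
Overshoot: exp(−π·0.812/√(1−0.812²)) = 0.0127, i.e. 1.27%.

%OS ≈ 1.27%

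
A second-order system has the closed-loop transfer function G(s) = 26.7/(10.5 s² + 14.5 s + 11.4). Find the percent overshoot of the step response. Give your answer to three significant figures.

%OS ≈ 6.21%

Dividing through by 10.5: denominator becomes s² + 1.381 s + 1.086.
So ω_n = √1.086 = 1.04 rad/s and ζ = 1.381/(2·1.04) = 0.663.
Overshoot: exp(−π·0.663/√(1−0.663²)) = 0.0621, i.e. 6.21%.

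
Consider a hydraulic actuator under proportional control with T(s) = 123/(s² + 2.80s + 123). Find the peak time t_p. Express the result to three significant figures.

Matching coefficients with s² + 2ζω_n s + ω_n² gives ω_n² = 123 ⇒ ω_n = 11.1 rad/s, and ζ = 2.80/(2ω_n) = 0.126.
The damped frequency ω_d = ω_n√(1−ζ²) = 11.0 rad/s. Then t_p = π/ω_d = 0.286 s.

t_p ≈ 0.286 s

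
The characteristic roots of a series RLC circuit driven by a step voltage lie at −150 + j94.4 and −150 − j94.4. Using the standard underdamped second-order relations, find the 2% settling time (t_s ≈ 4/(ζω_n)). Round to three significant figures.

For poles at −σ ± jω_d, ζω_n = σ = 150, so t_s ≈ 4/σ = 0.0267 s.

t_s ≈ 0.0267 s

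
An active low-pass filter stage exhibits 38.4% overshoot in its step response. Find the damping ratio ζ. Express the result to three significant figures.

From %OS = 100·exp(−πζ/√(1−ζ²)), invert to get ζ = −ln(OS)/√(π² + ln²(OS)) with OS = 0.384.
−ln 0.384 = 0.9571, so ζ = 0.9571/√(π² + 0.9161) = 0.291.

ζ ≈ 0.291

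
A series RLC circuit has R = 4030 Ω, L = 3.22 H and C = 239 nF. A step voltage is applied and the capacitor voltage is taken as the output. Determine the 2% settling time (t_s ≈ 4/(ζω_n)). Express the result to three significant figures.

t_s ≈ 0.00639 s

For a series RLC circuit (capacitor voltage as output), ω_n = 1/√(LC) = 1/√(3.22 H · 239 nF) = 1140 rad/s.
ζ = (R/2)·√(C/L) = (4030/2)·√(239 nF/3.22 H) = 0.549.
t_s ≈ 4/(ζω_n) = 0.00639 s.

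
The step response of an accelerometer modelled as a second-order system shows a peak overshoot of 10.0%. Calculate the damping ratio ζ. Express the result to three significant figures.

ζ ≈ 0.591

Inverting the overshoot relation: ζ = |ln 0.100|/√(π² + ln²0.100) = 0.591.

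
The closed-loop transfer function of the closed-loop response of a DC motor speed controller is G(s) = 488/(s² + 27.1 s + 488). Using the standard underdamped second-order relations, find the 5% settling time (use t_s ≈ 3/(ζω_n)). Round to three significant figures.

t_s ≈ 0.221 s

ω_n = √488 = 22.1 rad/s; ζ = 27.1/(2·22.1) = 0.613.
t_s ≈ 3/(ζω_n) = 3/(0.613·22.1) = 0.221 s.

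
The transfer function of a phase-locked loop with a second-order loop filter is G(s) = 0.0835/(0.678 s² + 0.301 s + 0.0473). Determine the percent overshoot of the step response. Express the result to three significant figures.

%OS ≈ 0.766%

Dividing through by 0.678: denominator becomes s² + 0.4440 s + 0.06976.
So ω_n = √0.06976 = 0.264 rad/s and ζ = 0.4440/(2·0.264) = 0.840.
Overshoot: exp(−π·0.840/√(1−0.840²)) = 0.00766, i.e. 0.766%.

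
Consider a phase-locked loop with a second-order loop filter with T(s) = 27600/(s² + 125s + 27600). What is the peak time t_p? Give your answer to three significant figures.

Comparing the denominator to s² + 2ζω_n s + ω_n²: ω_n = √27600 = 166 rad/s, and 2ζω_n = 125 so ζ = 125/(2·166) = 0.376.
The damped frequency ω_d = ω_n√(1−ζ²) = 154 rad/s. Then t_p = π/ω_d = 0.0204 s.

t_p ≈ 0.0204 s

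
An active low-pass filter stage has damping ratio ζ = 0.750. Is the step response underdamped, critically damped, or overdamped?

underdamped

Since ζ = 0.750 < 1, the system is underdamped.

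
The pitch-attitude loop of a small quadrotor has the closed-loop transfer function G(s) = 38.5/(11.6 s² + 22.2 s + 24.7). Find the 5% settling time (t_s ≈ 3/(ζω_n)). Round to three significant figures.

Dividing through by 11.6: denominator becomes s² + 1.914 s + 2.129.
So ω_n = √2.129 = 1.46 rad/s and ζ = 1.914/(2·1.46) = 0.656.
t_s ≈ 3/(ζω_n) = 3.14 s.

t_s ≈ 3.14 s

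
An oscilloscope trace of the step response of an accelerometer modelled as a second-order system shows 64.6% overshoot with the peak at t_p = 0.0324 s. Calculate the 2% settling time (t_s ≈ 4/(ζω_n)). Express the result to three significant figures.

The overshoot fixes ζ = −ln(OS)/√(π²+ln²(OS)) = 0.138.
t_p = π/ω_d ⇒ ω_d = 97.0 rad/s; then ω_n = ω_d/√(1−ζ²) = 97.9 rad/s.
t_s ≈ 4/(ζω_n) = 4/(0.138·97.9) = 0.297 s.

t_s ≈ 0.297 s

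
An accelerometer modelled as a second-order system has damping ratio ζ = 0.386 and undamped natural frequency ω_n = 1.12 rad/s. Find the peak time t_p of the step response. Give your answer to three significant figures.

The damped frequency is ω_d = ω_n√(1−ζ²) = 1.12·√(1−0.149) = 1.03 rad/s.
Peak time t_p = π/ω_d = π/1.03 = 3.04 s.

t_p ≈ 3.04 s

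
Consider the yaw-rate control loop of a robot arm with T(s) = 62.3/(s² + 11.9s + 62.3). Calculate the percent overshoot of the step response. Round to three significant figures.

Matching coefficients with s² + 2ζω_n s + ω_n² gives ω_n² = 62.3 ⇒ ω_n = 7.89 rad/s, and ζ = 11.9/(2ω_n) = 0.754.
%OS = 100 e^{−πζ/√(1−ζ²)} with ζ = 0.754 gives 2.72%.

%OS ≈ 2.72%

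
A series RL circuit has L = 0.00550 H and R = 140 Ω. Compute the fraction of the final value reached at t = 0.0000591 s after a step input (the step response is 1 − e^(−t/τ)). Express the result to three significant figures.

y/y_∞ ≈ 0.778

τ = L/R = 0.00550/140 = 0.0000393 s.
y(t)/y_∞ = 1 − e^(−t/τ) = 1 − e^(−0.0000591/0.0000393) = 1 − e^(−1.50) = 0.778.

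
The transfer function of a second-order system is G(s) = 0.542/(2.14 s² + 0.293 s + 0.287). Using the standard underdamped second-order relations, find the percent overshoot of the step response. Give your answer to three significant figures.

Dividing through by 2.14: denominator becomes s² + 0.1369 s + 0.1341.
So ω_n = √0.1341 = 0.366 rad/s and ζ = 0.1369/(2·0.366) = 0.187.
Overshoot: exp(−π·0.187/√(1−0.187²)) = 0.550, i.e. 55.0%.

%OS ≈ 55.0%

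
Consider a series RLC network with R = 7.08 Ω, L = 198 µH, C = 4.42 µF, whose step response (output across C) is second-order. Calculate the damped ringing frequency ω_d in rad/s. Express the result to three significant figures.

ω_d ≈ 28700 rad/s

For a series RLC circuit (capacitor voltage as output), ω_n = 1/√(LC) = 1/√(198 µH · 4.42 µF) = 33800 rad/s.
ζ = (R/2)·√(C/L) = (7.08/2)·√(4.42 µF/198 µH) = 0.529.
ω_d = 33800·√(1 − 0.529²) = 28700 rad/s.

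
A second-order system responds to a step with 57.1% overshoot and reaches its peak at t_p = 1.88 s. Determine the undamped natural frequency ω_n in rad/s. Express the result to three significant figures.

From the overshoot, ζ = −ln(OS)/√(π²+ln²(OS)) = 0.176.
t_p = π/ω_d ⇒ ω_d = 1.67 rad/s; then ω_n = ω_d/√(1−ζ²) = 1.70 rad/s.

ω_n ≈ 1.70 rad/s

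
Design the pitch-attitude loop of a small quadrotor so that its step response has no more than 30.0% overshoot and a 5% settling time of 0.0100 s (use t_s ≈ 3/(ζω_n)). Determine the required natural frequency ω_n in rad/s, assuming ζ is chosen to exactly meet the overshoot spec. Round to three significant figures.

Inverting the overshoot relation: ζ = |ln 0.300|/√(π² + ln²0.300) = 0.358.
Then ω_n = 3/(ζ t_s) = 3/(0.358 × 0.0100) = 838 rad/s.

ω_n ≈ 838 rad/s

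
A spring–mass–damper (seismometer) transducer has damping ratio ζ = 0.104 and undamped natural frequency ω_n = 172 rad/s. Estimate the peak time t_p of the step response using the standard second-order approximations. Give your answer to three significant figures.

t_p ≈ 0.0184 s

The damped frequency is ω_d = ω_n√(1−ζ²) = 172·√(1−0.0108) = 171 rad/s.
Peak time t_p = π/ω_d = π/171 = 0.0184 s.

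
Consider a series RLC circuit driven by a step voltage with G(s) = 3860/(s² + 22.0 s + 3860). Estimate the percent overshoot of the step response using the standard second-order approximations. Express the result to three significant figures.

%OS ≈ 56.8%

Matching coefficients with s² + 2ζω_n s + ω_n² gives ω_n² = 3860 ⇒ ω_n = 62.1 rad/s, and ζ = 22.0/(2ω_n) = 0.177.
%OS = 100·exp(−πζ/√(1−ζ²)) = 56.8%.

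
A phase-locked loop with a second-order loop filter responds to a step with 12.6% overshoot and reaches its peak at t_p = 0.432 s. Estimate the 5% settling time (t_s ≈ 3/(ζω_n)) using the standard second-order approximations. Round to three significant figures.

t_s ≈ 0.626 s

ζ from %OS: ζ = |ln 0.126|/√(π²+ln²0.126) = 0.550.
t_p = π/ω_d ⇒ ω_d = 7.27 rad/s; then ω_n = ω_d/√(1−ζ²) = 8.71 rad/s.
t_s ≈ 3/(ζω_n) = 3/(0.550·8.71) = 0.626 s.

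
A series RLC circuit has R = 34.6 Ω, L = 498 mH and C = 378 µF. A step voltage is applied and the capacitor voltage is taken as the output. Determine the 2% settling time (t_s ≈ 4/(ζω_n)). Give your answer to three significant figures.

For a series RLC circuit (capacitor voltage as output), ω_n = 1/√(LC) = 1/√(498 mH · 378 µF) = 72.9 rad/s.
ζ = (R/2)·√(C/L) = (34.6/2)·√(378 µF/498 mH) = 0.477.
t_s ≈ 4/(ζω_n) = 0.115 s.

t_s ≈ 0.115 s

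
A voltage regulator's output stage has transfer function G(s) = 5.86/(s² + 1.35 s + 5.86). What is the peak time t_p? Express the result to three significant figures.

ω_n = √5.86 = 2.42 rad/s; ζ = 1.35/(2·2.42) = 0.279.
ω_d = 2.42·√(1 − 0.279²) = 2.32 rad/s. Then t_p = π/ω_d = 1.35 s.

t_p ≈ 1.35 s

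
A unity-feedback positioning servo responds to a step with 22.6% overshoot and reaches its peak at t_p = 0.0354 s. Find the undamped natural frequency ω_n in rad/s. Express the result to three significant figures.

ζ from %OS: ζ = |ln 0.226|/√(π²+ln²0.226) = 0.428.
t_p = π/ω_d ⇒ ω_d = 88.7 rad/s; then ω_n = ω_d/√(1−ζ²) = 98.2 rad/s.

ω_n ≈ 98.2 rad/s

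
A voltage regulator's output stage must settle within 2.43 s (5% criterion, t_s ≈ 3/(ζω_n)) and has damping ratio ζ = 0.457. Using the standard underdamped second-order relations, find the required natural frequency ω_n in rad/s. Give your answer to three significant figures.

Rearranging t_s ≈ 3/(ζω_n) gives ω_n = 3/(ζ·t_s) = 3/(0.457 × 2.43) = 2.70 rad/s.

ω_n ≈ 2.70 rad/s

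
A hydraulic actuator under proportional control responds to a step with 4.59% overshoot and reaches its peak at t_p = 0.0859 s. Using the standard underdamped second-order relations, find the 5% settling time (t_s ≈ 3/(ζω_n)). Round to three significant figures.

t_s ≈ 0.0836 s

The overshoot fixes ζ = −ln(OS)/√(π²+ln²(OS)) = 0.700.
From t_p = π/ω_d, ω_d = π/0.0859 = 36.6 rad/s, so ω_n = ω_d/√(1−ζ²) = 51.2 rad/s.
t_s ≈ 3/(ζω_n) = 3/(0.700·51.2) = 0.0836 s.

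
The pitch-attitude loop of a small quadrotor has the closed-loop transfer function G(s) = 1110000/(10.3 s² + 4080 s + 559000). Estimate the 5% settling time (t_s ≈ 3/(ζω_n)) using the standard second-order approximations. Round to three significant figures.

t_s ≈ 0.0151 s

Dividing through by 10.3: denominator becomes s² + 396.1 s + 54270.
So ω_n = √54270 = 233 rad/s and ζ = 396.1/(2·233) = 0.850.
t_s ≈ 3/(ζω_n) = 0.0151 s.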